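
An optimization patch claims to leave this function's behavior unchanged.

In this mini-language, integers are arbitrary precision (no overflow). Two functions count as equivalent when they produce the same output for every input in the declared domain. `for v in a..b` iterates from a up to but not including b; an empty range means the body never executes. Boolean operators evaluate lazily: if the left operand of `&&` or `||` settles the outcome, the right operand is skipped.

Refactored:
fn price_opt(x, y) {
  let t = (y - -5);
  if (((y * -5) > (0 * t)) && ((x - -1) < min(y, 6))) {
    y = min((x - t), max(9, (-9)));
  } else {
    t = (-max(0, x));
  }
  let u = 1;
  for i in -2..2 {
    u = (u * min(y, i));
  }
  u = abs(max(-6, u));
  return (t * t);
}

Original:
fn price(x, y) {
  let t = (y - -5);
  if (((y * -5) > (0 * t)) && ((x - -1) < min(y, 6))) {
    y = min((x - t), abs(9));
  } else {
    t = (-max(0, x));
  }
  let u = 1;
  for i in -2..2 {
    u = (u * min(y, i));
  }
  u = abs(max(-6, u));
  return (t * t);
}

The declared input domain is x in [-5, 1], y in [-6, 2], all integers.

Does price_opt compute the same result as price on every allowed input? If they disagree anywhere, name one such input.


Equivalent — the differences include constant usage differs, min/max/abs usage differs, yet no declared input distinguishes the two.
Spot check at x=1, y=-2 — price: t = 3; (((y * -5) > (0 * t)) && ((x - -1) < min(y, 6))) -> false; t = -1; u = 1; [i=-2]; u = -2; [i=-1]; u = 4; [i=0]; u = -8; [i=1]; u = 16; u = 16; return 1. price_opt: t = 3; (((y * -5) > (0 * t)) && ((x - -1) < min(y, 6))) -> false; t = -1; u = 1; [i=-2]; u = -2; [i=-1]; u = 4; [i=0]; u = -8; [i=1]; u = 16; u = 16; return 1. Both give 1.
An exhaustive pass over the 63 declared inputs shows identical outputs.
verdict: equivalent


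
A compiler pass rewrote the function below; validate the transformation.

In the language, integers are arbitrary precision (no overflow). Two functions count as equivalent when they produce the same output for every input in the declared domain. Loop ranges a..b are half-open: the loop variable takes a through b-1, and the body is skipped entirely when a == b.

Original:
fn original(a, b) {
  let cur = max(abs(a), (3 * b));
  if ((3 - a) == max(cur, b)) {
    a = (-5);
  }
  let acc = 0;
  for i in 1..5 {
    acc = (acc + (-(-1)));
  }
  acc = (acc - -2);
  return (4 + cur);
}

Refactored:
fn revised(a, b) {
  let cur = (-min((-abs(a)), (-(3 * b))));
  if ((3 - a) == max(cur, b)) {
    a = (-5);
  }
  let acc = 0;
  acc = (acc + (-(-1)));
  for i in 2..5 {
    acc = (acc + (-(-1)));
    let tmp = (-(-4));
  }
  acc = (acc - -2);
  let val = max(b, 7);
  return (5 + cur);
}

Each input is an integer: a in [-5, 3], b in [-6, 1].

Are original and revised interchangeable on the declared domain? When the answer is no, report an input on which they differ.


At a=-5, b=-6: original gives 9, revised gives 10.
verdict: not equivalent; witness: a=-5, b=-6


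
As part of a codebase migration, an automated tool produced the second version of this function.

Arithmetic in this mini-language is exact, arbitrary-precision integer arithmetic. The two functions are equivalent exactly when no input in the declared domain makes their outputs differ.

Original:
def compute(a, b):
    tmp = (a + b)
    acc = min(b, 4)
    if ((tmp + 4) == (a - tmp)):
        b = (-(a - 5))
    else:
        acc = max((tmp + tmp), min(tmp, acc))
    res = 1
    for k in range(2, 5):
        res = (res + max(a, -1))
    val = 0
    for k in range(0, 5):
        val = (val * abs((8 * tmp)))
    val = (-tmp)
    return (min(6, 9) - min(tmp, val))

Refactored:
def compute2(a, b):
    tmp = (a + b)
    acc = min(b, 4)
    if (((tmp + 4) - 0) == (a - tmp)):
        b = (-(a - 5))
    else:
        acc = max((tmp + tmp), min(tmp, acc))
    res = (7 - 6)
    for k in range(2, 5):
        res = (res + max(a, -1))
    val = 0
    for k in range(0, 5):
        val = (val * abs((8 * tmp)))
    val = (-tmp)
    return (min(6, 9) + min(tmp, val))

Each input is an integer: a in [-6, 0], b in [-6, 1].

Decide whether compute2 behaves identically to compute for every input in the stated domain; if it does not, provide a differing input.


Try a=-6, b=-6.
compute: tmp becomes -12; next acc becomes -6; next ((tmp + 4) == (a - tmp)) evaluates to false; next acc becomes -12; next res becomes 1; next at k=2:; next res becomes 0; next at k=3:; next res becomes -1; next at k=4:; next res becomes -2; next val becomes 0; next at k=0:; next val becomes 0; next at k=1:; next val becomes 0; next at k=2:; next val becomes 0; next at k=3:; next val becomes 0; next at k=4:; next val becomes 0; next val becomes 12; next final value 18
compute2: tmp becomes -12; next acc becomes -6; next (((tmp + 4) - 0) == (a - tmp)) evaluates to false; next acc becomes -12; next res becomes 1; next at k=2:; next res becomes 0; next at k=3:; next res becomes -1; next at k=4:; next res becomes -2; next val becomes 0; next at k=0:; next val becomes 0; next at k=1:; next val becomes 0; next at k=2:; next val becomes 0; next at k=3:; next val becomes 0; next at k=4:; next val becomes 0; next val becomes 12; next final value -6
18 and -6 differ, so these are not the same function on this domain.
verdict: not equivalent; witness: a=-6, b=-6


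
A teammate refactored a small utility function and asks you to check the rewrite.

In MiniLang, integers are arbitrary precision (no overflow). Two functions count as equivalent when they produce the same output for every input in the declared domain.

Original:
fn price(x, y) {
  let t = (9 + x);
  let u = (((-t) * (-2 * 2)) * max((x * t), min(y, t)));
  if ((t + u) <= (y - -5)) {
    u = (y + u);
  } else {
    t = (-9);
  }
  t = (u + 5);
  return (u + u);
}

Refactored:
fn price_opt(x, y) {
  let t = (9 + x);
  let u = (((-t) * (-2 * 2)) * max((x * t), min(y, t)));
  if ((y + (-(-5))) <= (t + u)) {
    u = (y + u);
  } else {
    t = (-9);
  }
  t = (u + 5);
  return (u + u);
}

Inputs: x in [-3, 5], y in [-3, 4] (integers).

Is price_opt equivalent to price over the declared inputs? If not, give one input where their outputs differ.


The rewrite breaks on x=-3, y=-3, where the results are -150 and -144.
price: t = 6; u = -72; ((t + u) <= (y - -5)) -> true; u = -75; t = -70; return -150
price_opt: t = 6; u = -72; ((y + (-(-5))) <= (t + u)) -> false; t = -9; t = -67; return -144
verdict: not equivalent; witness: x=-3, y=-3


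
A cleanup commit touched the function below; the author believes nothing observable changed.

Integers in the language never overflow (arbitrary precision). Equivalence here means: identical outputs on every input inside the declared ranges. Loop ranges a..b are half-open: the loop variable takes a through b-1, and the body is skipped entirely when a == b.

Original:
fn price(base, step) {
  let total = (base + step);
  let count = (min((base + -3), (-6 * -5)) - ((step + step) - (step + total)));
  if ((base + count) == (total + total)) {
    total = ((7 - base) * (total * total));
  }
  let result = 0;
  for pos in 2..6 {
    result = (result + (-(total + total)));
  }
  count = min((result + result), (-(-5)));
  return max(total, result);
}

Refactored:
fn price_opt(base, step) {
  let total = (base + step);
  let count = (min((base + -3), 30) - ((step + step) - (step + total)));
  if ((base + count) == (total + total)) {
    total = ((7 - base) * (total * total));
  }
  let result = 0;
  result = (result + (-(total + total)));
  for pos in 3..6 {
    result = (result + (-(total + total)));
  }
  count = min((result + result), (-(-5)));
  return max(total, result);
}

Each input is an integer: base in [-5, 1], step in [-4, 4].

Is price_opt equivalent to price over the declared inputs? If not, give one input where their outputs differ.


Reading the diff, among the changes: loop structure differs, arithmetic usage differs, constant usage differs, statement counts differ.
One worked example (base=-2, step=-1) — price: total=-3, then count=-7, then ((base + count) == (total + total)) is false, then result=0, then (pos=2), then result=6, then (pos=3), then result=12, then (pos=4), then result=18, then (pos=5), then result=24, then count=5, then returns 24; price_opt: total=-3, then count=-7, then ((base + count) == (total + total)) is false, then result=0, then result=6, then (pos=3), then result=12, then (pos=4), then result=18, then (pos=5), then result=24, then count=5, then returns 24; agreement on 24.
Checked all 63 inputs in the declared domain: the outputs agree on every one.
verdict: equivalent


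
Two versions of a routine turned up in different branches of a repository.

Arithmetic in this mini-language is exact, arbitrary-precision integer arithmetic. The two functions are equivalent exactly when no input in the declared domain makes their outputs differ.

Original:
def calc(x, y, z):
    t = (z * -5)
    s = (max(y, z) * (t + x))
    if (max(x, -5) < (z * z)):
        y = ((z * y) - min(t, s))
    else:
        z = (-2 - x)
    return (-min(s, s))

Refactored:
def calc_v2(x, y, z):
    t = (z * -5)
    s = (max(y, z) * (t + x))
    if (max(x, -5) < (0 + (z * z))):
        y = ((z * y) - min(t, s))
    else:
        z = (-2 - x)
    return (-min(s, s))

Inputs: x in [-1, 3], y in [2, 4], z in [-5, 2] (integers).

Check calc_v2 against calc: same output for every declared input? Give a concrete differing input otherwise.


Equivalent — the differences include constant usage differs, arithmetic usage differs, yet no declared input distinguishes the two.
One worked example (x=0, y=4, z=-1) — calc: t=5, then s=20, then (max(x, -5) < (z * z)) is true, then y=-9, then returns -20; calc_v2: t=5, then s=20, then (max(x, -5) < (0 + (z * z))) is true, then y=-9, then returns -20; agreement on -20.
Checked all 120 inputs in the declared domain: the outputs agree on every one.
verdict: equivalent


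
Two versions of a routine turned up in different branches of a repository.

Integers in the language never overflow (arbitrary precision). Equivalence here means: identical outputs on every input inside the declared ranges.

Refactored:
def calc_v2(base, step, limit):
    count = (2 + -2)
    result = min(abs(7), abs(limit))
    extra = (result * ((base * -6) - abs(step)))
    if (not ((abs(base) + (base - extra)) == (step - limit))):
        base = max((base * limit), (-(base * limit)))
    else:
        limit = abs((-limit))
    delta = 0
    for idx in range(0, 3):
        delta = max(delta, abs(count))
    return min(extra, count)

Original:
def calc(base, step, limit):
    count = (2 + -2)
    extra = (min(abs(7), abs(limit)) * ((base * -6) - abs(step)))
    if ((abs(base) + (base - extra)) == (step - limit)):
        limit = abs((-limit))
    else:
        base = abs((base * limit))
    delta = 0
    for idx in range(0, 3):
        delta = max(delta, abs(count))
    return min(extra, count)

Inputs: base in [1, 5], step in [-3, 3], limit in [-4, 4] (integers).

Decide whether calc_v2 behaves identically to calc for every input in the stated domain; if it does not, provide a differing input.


Behavior is preserved: although local variable names differ; also min/max/abs usage differs; also boolean connective usage differs; also arithmetic usage differs; also statement counts differ, the outputs never diverge.
One worked example (base=4, step=2, limit=-1) — calc: count = 0; extra = -26; ((abs(base) + (base - extra)) == (step - limit)) -> false; base = 4; delta = 0; [idx=0]; delta = 0; [idx=1]; delta = 0; [idx=2]; delta = 0; return -26; calc_v2: count = 0; result = 1; extra = -26; (not ((abs(base) + (base - extra)) == (step - limit))) -> true; base = 4; delta = 0; [idx=0]; delta = 0; [idx=1]; delta = 0; [idx=2]; delta = 0; return -26; agreement on -26.
Sweeping the whole domain (315 inputs) finds no disagreement.
verdict: equivalent


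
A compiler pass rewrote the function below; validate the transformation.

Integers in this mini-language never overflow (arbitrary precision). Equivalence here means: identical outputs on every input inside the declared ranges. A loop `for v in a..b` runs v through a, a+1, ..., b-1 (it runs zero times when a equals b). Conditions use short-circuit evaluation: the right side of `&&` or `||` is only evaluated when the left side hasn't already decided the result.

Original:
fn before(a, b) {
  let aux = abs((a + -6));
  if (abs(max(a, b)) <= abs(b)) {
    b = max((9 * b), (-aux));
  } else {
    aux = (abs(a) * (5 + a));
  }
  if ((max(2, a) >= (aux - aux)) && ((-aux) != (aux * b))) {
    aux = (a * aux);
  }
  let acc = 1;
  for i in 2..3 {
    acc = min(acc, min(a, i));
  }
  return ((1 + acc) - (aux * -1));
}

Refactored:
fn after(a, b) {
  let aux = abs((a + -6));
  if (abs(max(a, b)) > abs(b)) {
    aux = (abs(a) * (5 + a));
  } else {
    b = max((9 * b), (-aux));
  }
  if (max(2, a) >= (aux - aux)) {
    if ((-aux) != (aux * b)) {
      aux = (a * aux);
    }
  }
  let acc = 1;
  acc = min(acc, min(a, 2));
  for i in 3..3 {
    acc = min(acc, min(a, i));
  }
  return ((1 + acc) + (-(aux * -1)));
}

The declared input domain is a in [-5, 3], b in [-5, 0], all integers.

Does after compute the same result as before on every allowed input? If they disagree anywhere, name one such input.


This is a faithful refactor — arithmetic usage differs; also comparison usage differs; also min/max/abs usage differs; also loop structure differs; also branching structure differs; also statement counts differ; also constant usage differs; also boolean connective usage differs, but the computed results match everywhere.
As a probe, take a=-5, b=-5: before runs aux becomes 11; next (abs(max(a, b)) <= abs(b)) evaluates to true; next b becomes -11; next ((max(2, a) >= (aux - aux)) && ((-aux) != (aux * b))) evaluates to true; next aux becomes -55; next acc becomes 1; next at i=2:; next acc becomes -5; next final value -59; after runs aux becomes 11; next (abs(max(a, b)) > abs(b)) evaluates to false; next b becomes -11; next (max(2, a) >= (aux - aux)) evaluates to true; next ((-aux) != (aux * b)) evaluates to true; next aux becomes -55; next acc becomes 1; next acc becomes -5; next i never enters its loop body; next final value -59; both end at -59.
Every one of the 54 inputs gives matching results.
verdict: equivalent


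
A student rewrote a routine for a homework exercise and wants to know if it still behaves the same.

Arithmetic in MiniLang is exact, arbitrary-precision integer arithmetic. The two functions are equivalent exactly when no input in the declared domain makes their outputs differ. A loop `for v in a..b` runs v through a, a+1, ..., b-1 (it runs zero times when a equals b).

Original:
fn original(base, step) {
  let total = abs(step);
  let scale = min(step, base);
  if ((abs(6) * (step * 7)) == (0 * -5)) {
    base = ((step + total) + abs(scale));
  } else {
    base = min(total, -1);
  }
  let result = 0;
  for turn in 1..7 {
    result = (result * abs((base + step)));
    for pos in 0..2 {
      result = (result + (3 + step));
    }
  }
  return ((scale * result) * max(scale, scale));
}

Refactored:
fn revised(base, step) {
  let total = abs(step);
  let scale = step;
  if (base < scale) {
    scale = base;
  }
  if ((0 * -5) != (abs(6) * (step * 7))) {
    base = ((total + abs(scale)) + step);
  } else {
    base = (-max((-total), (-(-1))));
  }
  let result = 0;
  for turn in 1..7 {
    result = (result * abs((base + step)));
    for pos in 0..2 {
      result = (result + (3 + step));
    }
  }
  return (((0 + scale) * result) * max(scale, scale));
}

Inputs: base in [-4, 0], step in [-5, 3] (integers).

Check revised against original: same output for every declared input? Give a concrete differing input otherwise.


Not equivalent: base=-4, step=-5 separates them (-933100 vs -100).
original: total := 5 | scale := -5 | ((abs(6) * (step * 7)) == (0 * -5)): false | base := -1 | result := 0 | iter turn=1: | result := 0 | iter pos=0: | result := -2 | iter pos=1: | result := -4 | iter turn=2: | result := -24 | iter pos=0: | result := -26 | iter pos=1: | result := -28 | iter turn=3: | result := -168 | iter pos=0: | result := -170 | iter pos=1: | result := -172 | iter turn=4: | result := -1032 | iter pos=0: | result := -1034 | iter pos=1: | result := -1036 | iter turn=5: | result := -6216 | iter pos=0: | result := -6218 | iter pos=1: | result := -6220 | iter turn=6: | result := -37320 | iter pos=0: | result := -37322 | iter pos=1: | result := -37324 | result -933100
revised: total := 5 | scale := -5 | (base < scale): false | ((0 * -5) != (abs(6) * (step * 7))): true | base := 5 | result := 0 | iter turn=1: | result := 0 | iter pos=0: | result := -2 | iter pos=1: | result := -4 | iter turn=2: | result := 0 | iter pos=0: | result := -2 | iter pos=1: | result := -4 | iter turn=3: | result := 0 | iter pos=0: | result := -2 | iter pos=1: | result := -4 | iter turn=4: | result := 0 | iter pos=0: | result := -2 | iter pos=1: | result := -4 | iter turn=5: | result := 0 | iter pos=0: | result := -2 | iter pos=1: | result := -4 | iter turn=6: | result := 0 | iter pos=0: | result := -2 | iter pos=1: | result := -4 | result -100
verdict: not equivalent; witness: base=-4, step=-5


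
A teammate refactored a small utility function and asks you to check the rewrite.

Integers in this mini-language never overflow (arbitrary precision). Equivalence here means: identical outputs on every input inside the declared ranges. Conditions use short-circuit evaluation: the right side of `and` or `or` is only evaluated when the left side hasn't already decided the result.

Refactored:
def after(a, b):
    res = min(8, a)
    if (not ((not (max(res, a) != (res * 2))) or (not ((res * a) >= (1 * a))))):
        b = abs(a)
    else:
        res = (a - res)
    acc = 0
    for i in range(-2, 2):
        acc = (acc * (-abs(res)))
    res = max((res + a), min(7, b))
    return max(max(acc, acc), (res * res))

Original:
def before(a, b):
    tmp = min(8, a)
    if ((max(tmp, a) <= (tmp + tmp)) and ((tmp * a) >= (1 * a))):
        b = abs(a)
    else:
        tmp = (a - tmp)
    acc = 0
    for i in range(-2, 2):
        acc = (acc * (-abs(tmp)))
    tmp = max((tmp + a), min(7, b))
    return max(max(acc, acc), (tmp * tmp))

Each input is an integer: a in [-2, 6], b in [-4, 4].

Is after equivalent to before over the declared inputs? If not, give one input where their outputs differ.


On input a=-2, b=-1, before returns 1 while after returns 4.
verdict: not equivalent; witness: a=-2, b=-1


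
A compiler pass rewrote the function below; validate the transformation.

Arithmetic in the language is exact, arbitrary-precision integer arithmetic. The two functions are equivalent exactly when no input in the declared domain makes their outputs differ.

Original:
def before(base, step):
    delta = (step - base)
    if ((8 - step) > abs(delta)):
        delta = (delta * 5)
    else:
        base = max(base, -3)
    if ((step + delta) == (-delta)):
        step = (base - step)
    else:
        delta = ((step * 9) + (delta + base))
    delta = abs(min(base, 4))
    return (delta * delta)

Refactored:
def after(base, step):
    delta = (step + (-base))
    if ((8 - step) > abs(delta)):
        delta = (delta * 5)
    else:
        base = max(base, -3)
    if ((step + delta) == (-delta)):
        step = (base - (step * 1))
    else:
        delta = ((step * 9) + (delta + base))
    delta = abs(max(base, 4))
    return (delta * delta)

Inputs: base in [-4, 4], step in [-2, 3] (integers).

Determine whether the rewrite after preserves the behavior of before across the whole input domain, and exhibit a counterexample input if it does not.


There is a counterexample at base=-4, step=2: 9 on one side, 16 on the other.
before: delta := 6 | ((8 - step) > abs(delta)): false | base := -3 | ((step + delta) == (-delta)): false | delta := 21 | delta := 3 | result 9
after: delta := 6 | ((8 - step) > abs(delta)): false | base := -3 | ((step + delta) == (-delta)): false | delta := 21 | delta := 4 | result 16
verdict: not equivalent; witness: base=-4, step=2


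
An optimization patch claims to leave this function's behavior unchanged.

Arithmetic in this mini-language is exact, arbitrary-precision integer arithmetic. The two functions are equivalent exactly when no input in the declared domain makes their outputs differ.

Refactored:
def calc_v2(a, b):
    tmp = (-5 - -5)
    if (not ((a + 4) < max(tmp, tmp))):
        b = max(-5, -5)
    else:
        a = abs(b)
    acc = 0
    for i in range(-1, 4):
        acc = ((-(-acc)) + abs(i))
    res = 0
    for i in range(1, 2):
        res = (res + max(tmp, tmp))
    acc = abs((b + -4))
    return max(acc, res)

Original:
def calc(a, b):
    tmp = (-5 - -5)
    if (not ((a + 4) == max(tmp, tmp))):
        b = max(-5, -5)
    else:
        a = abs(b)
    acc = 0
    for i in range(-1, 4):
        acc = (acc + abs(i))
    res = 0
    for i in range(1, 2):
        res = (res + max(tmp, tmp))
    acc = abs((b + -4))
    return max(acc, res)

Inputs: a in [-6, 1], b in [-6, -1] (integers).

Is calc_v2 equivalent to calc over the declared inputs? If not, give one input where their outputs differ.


Not equivalent: a=-6, b=-6 separates them (9 vs 10).
calc: tmp=0, then (not ((a + 4) == max(tmp, tmp))) is true, then b=-5, then acc=0, then (i=-1), then acc=1, then (i=0), then acc=1, then (i=1), then acc=2, then (i=2), then acc=4, then (i=3), then acc=7, then res=0, then (i=1), then res=0, then acc=9, then returns 9
calc_v2: tmp=0, then (not ((a + 4) < max(tmp, tmp))) is false, then a=6, then acc=0, then (i=-1), then acc=1, then (i=0), then acc=1, then (i=1), then acc=2, then (i=2), then acc=4, then (i=3), then acc=7, then res=0, then (i=1), then res=0, then acc=10, then returns 10
verdict: not equivalent; witness: a=-6, b=-6


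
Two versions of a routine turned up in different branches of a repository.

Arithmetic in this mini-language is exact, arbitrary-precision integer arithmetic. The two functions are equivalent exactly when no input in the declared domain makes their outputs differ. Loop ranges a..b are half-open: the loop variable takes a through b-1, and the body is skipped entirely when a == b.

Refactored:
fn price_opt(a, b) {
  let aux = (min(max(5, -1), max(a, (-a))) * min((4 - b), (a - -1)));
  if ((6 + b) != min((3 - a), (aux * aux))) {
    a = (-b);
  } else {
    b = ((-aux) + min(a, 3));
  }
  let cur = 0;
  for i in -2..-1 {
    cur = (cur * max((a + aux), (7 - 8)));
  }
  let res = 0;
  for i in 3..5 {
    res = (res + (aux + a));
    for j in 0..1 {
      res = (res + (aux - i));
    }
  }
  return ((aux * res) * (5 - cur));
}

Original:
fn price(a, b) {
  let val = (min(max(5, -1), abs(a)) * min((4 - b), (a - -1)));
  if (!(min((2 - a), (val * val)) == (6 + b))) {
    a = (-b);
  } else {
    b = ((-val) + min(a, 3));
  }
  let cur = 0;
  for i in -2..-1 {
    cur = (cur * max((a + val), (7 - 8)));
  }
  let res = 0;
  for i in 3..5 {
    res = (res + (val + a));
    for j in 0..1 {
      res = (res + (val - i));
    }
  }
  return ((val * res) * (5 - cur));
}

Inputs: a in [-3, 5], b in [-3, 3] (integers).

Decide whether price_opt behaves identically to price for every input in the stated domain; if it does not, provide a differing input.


Try a=-3, b=-1.
price: val = -6; (!(min((2 - a), (val * val)) == (6 + b))) -> false; b = 3; cur = 0; [i=-2]; cur = 0; res = 0; [i=3]; res = -9; [j=0]; res = -18; [i=4]; res = -27; [j=0]; res = -37; return 1110
price_opt: aux = -6; ((6 + b) != min((3 - a), (aux * aux))) -> true; a = 1; cur = 0; [i=-2]; cur = 0; res = 0; [i=3]; res = -5; [j=0]; res = -14; [i=4]; res = -19; [j=0]; res = -29; return 870
1110 vs 870 — the two versions disagree here.
verdict: not equivalent; witness: a=-3, b=-1


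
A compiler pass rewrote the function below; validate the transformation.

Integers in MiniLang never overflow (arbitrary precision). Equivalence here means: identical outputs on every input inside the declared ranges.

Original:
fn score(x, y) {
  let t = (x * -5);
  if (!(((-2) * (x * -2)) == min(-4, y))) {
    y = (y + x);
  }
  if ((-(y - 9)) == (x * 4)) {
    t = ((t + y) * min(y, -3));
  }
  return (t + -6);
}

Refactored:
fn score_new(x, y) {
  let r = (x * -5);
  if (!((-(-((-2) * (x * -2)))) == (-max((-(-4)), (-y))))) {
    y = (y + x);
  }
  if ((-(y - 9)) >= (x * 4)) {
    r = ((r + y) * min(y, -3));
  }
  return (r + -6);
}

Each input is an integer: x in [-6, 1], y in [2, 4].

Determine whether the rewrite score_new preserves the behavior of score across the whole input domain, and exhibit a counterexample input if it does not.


Run the pair on x=-6, y=2.
score: t=30, then (!(((-2) * (x * -2)) == min(-4, y))) is true, then y=-4, then ((-(y - 9)) == (x * 4)) is false, then returns 24
score_new: r=30, then (!((-(-((-2) * (x * -2)))) == (-max((-(-4)), (-y))))) is true, then y=-4, then ((-(y - 9)) >= (x * 4)) is true, then r=-104, then returns -110
24 against -110: the behavior changed.
verdict: not equivalent; witness: x=-6, y=2


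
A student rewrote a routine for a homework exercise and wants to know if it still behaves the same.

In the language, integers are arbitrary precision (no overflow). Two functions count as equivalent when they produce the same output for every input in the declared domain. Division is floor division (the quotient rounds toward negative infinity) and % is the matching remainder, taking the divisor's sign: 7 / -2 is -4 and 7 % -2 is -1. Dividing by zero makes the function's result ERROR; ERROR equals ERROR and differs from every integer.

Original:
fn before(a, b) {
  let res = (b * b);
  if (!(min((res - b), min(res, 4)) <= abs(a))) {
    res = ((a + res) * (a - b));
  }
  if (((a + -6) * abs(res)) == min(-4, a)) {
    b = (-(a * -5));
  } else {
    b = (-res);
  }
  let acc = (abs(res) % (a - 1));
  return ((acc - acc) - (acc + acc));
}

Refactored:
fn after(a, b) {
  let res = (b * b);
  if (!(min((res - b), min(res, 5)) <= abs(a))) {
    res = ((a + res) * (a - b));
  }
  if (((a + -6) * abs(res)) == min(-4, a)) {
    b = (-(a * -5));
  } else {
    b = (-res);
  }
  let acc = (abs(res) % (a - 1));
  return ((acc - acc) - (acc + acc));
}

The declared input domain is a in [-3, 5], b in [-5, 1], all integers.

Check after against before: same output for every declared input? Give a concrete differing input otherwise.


Not equivalent: a=4, b=-5 separates them (-2 vs 0).
before: res = 25; (!(min((res - b), min(res, 4)) <= abs(a))) -> false; (((a + -6) * abs(res)) == min(-4, a)) -> false; b = -25; acc = 1; return -2
after: res = 25; (!(min((res - b), min(res, 5)) <= abs(a))) -> true; res = 261; (((a + -6) * abs(res)) == min(-4, a)) -> false; b = -261; acc = 0; return 0
verdict: not equivalent; witness: a=4, b=-5


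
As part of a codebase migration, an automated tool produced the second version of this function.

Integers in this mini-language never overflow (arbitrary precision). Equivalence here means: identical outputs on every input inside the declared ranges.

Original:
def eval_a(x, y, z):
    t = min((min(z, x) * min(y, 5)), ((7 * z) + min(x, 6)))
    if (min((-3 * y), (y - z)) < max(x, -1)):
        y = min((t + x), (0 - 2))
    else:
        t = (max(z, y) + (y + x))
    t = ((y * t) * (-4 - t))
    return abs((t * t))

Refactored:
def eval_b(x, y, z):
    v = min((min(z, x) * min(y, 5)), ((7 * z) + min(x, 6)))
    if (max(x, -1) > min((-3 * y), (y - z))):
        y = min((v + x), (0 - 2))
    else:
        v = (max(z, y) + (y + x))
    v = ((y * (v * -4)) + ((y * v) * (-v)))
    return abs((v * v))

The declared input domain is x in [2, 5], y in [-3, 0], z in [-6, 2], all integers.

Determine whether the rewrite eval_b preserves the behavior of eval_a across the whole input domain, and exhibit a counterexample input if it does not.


Comparing the listings, the differences include: arithmetic usage differs; and comparison usage differs; and local variable names differ.
Tracing x=3, y=-3, z=-3: eval_a: t := -18 | (min((-3 * y), (y - z)) < max(x, -1)): true | y := -15 | t := 3780 | result 14288400 | eval_b: v := -18 | (max(x, -1) > min((-3 * y), (y - z))): true | y := -15 | v := 3780 | result 14288400 — matching result 14288400.
Across all 144 domain points the two functions coincide.
verdict: equivalent


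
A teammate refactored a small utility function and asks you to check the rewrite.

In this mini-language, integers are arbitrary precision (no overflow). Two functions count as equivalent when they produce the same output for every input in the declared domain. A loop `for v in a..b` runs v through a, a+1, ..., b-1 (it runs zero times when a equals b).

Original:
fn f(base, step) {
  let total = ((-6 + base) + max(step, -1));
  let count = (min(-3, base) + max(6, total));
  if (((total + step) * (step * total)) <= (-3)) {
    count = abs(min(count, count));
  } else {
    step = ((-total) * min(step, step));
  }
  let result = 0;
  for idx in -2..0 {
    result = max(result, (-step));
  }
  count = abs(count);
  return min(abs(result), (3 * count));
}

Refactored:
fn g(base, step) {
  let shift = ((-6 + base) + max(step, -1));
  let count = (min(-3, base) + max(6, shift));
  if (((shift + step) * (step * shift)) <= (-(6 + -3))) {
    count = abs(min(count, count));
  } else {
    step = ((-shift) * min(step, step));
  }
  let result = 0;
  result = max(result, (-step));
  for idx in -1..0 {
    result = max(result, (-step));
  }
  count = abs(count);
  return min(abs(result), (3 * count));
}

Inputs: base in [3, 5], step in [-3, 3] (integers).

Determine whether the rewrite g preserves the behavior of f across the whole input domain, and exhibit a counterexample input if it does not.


Differences: min/max/abs usage differs, and constant usage differs, and loop structure differs, and arithmetic usage differs, and statement counts differ, and local variable names differ — yet all 21 inputs agree.
verdict: equivalent


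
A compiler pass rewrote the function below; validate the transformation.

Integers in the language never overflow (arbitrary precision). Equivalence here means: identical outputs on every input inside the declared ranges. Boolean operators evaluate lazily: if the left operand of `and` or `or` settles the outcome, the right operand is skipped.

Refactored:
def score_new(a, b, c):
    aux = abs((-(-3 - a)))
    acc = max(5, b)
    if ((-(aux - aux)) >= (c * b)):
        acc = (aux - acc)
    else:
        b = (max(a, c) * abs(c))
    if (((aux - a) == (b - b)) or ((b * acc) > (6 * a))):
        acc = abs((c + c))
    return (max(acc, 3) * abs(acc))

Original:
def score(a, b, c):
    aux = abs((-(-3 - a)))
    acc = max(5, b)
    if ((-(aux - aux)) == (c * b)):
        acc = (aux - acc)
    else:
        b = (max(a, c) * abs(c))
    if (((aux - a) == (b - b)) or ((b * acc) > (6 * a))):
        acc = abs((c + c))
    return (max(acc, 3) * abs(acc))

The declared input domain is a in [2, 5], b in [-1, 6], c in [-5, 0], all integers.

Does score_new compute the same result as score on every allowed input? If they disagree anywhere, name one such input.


Input a=2, b=1, c=-5: 100 from score versus 0 from score_new.
verdict: not equivalent; witness: a=2, b=1, c=-5


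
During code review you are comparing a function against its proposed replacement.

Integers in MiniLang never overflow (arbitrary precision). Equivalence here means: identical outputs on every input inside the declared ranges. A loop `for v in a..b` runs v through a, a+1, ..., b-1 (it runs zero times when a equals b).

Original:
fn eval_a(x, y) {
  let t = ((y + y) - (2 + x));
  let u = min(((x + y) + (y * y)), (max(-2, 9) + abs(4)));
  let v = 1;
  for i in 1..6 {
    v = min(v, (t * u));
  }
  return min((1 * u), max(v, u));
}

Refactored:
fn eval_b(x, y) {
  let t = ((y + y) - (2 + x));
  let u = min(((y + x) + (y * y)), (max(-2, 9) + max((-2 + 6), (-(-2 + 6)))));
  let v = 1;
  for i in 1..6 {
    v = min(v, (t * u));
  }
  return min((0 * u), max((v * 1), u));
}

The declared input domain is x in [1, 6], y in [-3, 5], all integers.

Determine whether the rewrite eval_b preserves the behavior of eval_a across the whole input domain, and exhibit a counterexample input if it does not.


The rewrite breaks on x=1, y=-3, where the results are 7 and 0.
eval_a: t := -9 | u := 7 | v := 1 | iter i=1: | v := -63 | iter i=2: | v := -63 | iter i=3: | v := -63 | iter i=4: | v := -63 | iter i=5: | v := -63 | result 7
eval_b: t := -9 | u := 7 | v := 1 | iter i=1: | v := -63 | iter i=2: | v := -63 | iter i=3: | v := -63 | iter i=4: | v := -63 | iter i=5: | v := -63 | result 0
verdict: not equivalent; witness: x=1, y=-3


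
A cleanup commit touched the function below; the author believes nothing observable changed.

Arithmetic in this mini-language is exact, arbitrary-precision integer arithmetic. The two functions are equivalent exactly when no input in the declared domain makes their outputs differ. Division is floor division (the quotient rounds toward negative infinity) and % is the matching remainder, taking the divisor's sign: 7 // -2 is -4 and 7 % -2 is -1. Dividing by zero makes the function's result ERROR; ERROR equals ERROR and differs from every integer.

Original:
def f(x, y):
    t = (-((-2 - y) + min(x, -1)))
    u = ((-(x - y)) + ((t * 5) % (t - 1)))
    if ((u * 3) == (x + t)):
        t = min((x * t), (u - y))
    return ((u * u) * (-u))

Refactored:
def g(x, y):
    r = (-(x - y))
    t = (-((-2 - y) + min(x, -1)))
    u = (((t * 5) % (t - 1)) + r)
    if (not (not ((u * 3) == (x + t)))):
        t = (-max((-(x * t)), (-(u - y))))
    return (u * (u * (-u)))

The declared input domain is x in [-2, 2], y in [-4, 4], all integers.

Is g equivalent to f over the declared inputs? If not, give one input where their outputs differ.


Although statement counts differ, plus min/max/abs usage differs, plus local variable names differ, plus boolean connective usage differs, 45/45 inputs agree.
verdict: equivalent


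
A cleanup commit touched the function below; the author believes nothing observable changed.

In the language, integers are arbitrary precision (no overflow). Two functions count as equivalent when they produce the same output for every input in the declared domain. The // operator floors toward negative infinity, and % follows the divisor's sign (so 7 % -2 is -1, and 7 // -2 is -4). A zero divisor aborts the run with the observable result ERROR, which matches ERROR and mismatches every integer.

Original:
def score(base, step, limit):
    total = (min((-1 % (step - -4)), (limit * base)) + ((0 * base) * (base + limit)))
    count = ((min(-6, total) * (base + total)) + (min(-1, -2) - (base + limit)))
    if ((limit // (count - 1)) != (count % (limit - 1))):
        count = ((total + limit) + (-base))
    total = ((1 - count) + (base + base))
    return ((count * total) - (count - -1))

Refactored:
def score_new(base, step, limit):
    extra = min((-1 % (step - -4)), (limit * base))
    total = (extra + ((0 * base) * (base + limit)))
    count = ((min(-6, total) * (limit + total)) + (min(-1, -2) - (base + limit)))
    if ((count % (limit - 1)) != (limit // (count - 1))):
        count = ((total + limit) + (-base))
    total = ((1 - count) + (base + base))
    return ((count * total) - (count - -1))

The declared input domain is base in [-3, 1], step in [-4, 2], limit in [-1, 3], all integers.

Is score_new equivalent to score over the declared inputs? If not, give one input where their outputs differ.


At base=-3, step=-3, limit=0: score gives -476, score_new gives ERROR.
verdict: not equivalent; witness: base=-3, step=-3, limit=0


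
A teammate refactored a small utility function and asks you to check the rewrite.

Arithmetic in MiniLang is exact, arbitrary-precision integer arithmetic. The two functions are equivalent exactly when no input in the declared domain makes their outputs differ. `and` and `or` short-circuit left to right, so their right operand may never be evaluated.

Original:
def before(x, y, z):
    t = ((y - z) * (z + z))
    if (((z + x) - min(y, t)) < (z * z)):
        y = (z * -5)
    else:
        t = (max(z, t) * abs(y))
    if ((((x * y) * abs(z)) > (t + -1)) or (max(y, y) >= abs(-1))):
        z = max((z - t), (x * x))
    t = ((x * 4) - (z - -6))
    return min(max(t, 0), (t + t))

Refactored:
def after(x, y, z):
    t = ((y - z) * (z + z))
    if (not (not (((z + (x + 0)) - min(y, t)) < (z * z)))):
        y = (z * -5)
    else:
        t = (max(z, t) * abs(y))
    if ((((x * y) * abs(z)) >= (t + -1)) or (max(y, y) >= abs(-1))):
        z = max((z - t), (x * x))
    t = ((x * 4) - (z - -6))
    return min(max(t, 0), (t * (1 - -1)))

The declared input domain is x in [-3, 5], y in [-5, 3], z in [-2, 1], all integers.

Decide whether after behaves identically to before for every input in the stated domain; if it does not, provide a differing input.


On input x=0, y=-1, z=1, before returns -14 while after returns -12.
verdict: not equivalent; witness: x=0, y=-1, z=1


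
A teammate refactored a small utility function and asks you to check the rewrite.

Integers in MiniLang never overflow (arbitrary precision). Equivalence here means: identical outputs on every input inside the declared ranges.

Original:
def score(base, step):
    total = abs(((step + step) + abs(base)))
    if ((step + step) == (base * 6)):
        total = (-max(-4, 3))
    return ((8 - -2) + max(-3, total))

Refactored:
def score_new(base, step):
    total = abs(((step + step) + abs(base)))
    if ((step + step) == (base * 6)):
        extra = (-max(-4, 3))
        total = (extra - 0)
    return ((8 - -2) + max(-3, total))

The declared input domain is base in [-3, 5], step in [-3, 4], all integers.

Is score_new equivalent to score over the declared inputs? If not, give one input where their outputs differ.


Comparing the listings, the differences include: statement counts differ, and arithmetic usage differs, and constant usage differs, and local variable names differ.
One worked example (base=-3, step=0) — score: total=3, then ((step + step) == (base * 6)) is false, then returns 13; score_new: total=3, then ((step + step) == (base * 6)) is false, then returns 13; agreement on 13.
An exhaustive pass over the 72 declared inputs shows identical outputs.
verdict: equivalent


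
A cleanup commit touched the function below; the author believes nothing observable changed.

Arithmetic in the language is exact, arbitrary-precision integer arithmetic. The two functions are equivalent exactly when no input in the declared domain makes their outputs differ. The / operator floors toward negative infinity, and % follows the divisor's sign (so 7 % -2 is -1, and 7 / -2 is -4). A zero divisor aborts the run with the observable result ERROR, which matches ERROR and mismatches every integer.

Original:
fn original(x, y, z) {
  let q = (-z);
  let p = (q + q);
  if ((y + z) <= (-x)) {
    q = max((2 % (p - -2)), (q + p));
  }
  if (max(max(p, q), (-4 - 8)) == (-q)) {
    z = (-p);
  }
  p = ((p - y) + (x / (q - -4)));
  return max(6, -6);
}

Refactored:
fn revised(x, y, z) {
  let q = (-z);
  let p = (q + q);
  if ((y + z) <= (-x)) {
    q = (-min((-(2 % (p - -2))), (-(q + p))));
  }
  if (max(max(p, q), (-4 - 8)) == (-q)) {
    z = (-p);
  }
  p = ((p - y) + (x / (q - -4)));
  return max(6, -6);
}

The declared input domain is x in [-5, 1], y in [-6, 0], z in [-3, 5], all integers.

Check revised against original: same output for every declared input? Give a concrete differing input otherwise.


Behavior is preserved: although min/max/abs usage differs, the outputs never diverge.
As a probe, take x=-5, y=0, z=2: original runs q = -2; p = -4; ((y + z) <= (-x)) -> true; q = 0; (max(max(p, q), (-4 - 8)) == (-q)) -> true; z = 4; p = -6; return 6; revised runs q = -2; p = -4; ((y + z) <= (-x)) -> true; q = 0; (max(max(p, q), (-4 - 8)) == (-q)) -> true; z = 4; p = -6; return 6; both end at 6.
An exhaustive pass over the 441 declared inputs shows identical outputs.
verdict: equivalent


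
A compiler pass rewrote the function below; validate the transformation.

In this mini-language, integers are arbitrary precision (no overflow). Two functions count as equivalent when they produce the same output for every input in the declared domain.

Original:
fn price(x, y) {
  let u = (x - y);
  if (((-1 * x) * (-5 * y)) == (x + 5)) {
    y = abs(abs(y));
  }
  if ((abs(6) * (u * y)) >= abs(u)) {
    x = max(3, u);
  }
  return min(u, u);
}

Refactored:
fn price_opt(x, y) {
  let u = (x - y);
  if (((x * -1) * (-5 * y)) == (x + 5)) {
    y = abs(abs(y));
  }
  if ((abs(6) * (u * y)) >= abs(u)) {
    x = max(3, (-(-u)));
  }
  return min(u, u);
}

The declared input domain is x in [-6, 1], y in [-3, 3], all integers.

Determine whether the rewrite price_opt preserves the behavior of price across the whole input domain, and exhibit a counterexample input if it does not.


The two versions differ — the changes include same computation, different form.
Tracing x=-2, y=2: price: u := -4 | (((-1 * x) * (-5 * y)) == (x + 5)): false | ((abs(6) * (u * y)) >= abs(u)): false | result -4 | price_opt: u := -4 | (((x * -1) * (-5 * y)) == (x + 5)): false | ((abs(6) * (u * y)) >= abs(u)): false | result -4 — matching result -4.
Every one of the 56 inputs gives matching results.
verdict: equivalent
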